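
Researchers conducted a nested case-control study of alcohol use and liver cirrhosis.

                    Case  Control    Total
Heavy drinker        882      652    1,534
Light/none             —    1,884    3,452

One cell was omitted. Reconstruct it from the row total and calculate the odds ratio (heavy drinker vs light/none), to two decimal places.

The missing cell is in the unexposed row: 3452 − 1884 = 1568.
So a = 882, b = 652, c = 1568, d = 1884.
OR = (a·d)/(b·c) = (882 × 1884) / (652 × 1568) = 1661688 / 1022336 = 1.62538

1.63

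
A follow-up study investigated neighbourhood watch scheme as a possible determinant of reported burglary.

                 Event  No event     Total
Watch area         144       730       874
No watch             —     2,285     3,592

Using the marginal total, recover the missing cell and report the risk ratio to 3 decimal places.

0.453

The missing cell is in the unexposed row: 3592 − 2285 = 1307.
So a = 144, b = 730, c = 1307, d = 2285.
RR = [a/(a+b)] / [c/(c+d)] = (144/874) / (1307/3592) = 0.16476/0.36386 = 0.45281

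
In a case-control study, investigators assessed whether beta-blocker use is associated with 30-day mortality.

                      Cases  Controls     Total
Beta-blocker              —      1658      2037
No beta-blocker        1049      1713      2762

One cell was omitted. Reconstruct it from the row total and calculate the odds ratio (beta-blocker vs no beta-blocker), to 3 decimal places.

0.373

The missing cell is in the exposed row: 2037 − 1658 = 379.
So a = 379, b = 1658, c = 1049, d = 1713.
OR = (a·d)/(b·c) = (379 × 1713) / (1658 × 1049) = 649227 / 1739242 = 0.37328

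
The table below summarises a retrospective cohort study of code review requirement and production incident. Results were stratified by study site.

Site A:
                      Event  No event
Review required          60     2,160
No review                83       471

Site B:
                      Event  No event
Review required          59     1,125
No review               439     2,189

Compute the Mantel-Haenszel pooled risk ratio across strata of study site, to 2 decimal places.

RR_MH = Σ(aᵢ·n₀ᵢ/nᵢ) / Σ(cᵢ·n₁ᵢ/nᵢ), with n₁ᵢ = aᵢ+bᵢ (exposed), n₀ᵢ = cᵢ+dᵢ (unexposed), nᵢ = n₁ᵢ+n₀ᵢ.
Stratum 1 (Site A): n₁ = 2220, n₀ = 554, n = 2774; a·n₀/n = 60·554/2774 = 11.9827; c·n₁/n = 83·2220/2774 = 66.4239
Stratum 2 (Site B): n₁ = 1184, n₀ = 2628, n = 3812; a·n₀/n = 59·2628/3812 = 40.6747; c·n₁/n = 439·1184/3812 = 136.3526
RR_MH = (11.9827 + 40.6747) / (66.4239 + 136.3526) = 52.6574 / 202.7765 = 0.25968

0.26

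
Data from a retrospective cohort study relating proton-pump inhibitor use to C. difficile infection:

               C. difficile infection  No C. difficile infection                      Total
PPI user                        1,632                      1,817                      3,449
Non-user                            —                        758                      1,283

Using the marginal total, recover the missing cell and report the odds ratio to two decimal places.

The missing cell is in the unexposed row: 1283 − 758 = 525.
So a = 1632, b = 1817, c = 525, d = 758.
OR = (a·d)/(b·c) = (1632 × 758) / (1817 × 525) = 1237056 / 953925 = 1.29681

1.30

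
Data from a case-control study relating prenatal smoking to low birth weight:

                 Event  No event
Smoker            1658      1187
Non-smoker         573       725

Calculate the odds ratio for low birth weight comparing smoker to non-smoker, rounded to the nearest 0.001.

Cells: a = 1658, b = 1187, c = 573, d = 725.
OR = (a·d)/(b·c) = (1658 × 725) / (1187 × 573) = 1202050 / 680151 = 1.76733
The odds of low birth weight are about 1.77 times as high in the smoker group.

1.767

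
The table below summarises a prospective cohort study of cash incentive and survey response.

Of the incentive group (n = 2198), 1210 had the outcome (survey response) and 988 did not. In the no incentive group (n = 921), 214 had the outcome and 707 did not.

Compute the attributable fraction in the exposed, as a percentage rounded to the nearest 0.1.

57.8

From the description: a = 1210, b = 988, c = 214, d = 707.
Risk in exposed = 1210/2198 = 0.55050; risk in unexposed = 214/921 = 0.23236.
RR = 0.55050/0.23236 = 2.36921
AR% = (RR − 1)/RR × 100 = (2.36921 − 1)/2.36921 × 100 = 57.7918%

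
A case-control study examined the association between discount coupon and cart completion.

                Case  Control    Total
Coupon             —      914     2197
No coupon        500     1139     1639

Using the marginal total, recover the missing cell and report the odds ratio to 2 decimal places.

The missing cell is in the exposed row: 2197 − 914 = 1283.
So a = 1283, b = 914, c = 500, d = 1139.
OR = (a·d)/(b·c) = (1283 × 1139) / (914 × 500) = 1461337 / 457000 = 3.19767

3.20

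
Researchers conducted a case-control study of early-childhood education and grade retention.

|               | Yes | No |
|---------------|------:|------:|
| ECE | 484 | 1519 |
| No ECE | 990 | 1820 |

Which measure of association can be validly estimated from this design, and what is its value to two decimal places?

Cells: a = 484, b = 1519, c = 990, d = 1820.
This is a case-control study: participants were sampled on outcome status, so risks in the source population cannot be estimated directly — relative risk is not valid here. The odds ratio is the appropriate measure.
OR = (a·d)/(b·c) = (484 × 1820) / (1519 × 990) = 880880 / 1503810 = 0.58577

0.59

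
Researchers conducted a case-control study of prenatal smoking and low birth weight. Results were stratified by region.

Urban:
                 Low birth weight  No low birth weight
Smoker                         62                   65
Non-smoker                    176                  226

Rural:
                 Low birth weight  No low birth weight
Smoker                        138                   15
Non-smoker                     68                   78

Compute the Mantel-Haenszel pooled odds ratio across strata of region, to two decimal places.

OR_MH = Σ(aᵢdᵢ/nᵢ) / Σ(bᵢcᵢ/nᵢ), where nᵢ is the stratum total.
Stratum 1 (Urban): n = 529; a·d/n = 62·226/529 = 26.4877; b·c/n = 65·176/529 = 21.6257
Stratum 2 (Rural): n = 299; a·d/n = 138·78/299 = 36.0000; b·c/n = 15·68/299 = 3.4114
OR_MH = (26.4877 + 36.0000) / (21.6257 + 3.4114) = 62.4877 / 25.0371 = 2.49581

2.50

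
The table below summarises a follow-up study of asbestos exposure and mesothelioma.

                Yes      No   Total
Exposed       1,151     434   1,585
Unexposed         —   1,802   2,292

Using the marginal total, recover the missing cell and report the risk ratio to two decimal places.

The missing cell is in the unexposed row: 2292 − 1802 = 490.
So a = 1151, b = 434, c = 490, d = 1802.
RR = [a/(a+b)] / [c/(c+d)] = (1151/1585) / (490/2292) = 0.72618/0.21379 = 3.39676

3.40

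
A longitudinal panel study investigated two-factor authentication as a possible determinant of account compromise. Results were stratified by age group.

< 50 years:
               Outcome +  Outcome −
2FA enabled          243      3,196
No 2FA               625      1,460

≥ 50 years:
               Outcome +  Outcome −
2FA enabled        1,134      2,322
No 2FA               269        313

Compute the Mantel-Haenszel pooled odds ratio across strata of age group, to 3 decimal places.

OR_MH = Σ(aᵢdᵢ/nᵢ) / Σ(bᵢcᵢ/nᵢ), where nᵢ is the stratum total.
Stratum 1 (< 50 years): n = 5524; a·d/n = 243·1460/5524 = 64.2252; b·c/n = 3196·625/5524 = 361.6039
Stratum 2 (≥ 50 years): n = 4038; a·d/n = 1134·313/4038 = 87.9004; b·c/n = 2322·269/4038 = 154.6850
OR_MH = (64.2252 + 87.9004) / (361.6039 + 154.6850) = 152.1256 / 516.2889 = 0.29465

0.295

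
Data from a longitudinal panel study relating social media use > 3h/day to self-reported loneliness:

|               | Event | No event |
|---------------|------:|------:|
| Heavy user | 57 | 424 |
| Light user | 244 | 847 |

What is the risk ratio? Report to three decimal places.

0.530

Cells: a = 57, b = 424, c = 244, d = 847.
Risk in exposed = 57/481 = 0.11850; risk in unexposed = 244/1091 = 0.22365.
RR = 0.11850 / 0.22365 = 0.52986
The risk is 47% lower among the exposed than among the unexposed.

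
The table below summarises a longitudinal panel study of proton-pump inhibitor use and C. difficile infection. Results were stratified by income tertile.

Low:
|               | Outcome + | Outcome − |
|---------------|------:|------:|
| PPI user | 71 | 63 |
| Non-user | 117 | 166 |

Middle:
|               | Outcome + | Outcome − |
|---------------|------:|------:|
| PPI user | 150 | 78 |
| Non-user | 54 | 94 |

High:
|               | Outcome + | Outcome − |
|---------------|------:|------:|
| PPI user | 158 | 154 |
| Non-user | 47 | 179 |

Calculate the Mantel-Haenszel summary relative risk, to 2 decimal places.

RR_MH = Σ(aᵢ·n₀ᵢ/nᵢ) / Σ(cᵢ·n₁ᵢ/nᵢ), with n₁ᵢ = aᵢ+bᵢ (exposed), n₀ᵢ = cᵢ+dᵢ (unexposed), nᵢ = n₁ᵢ+n₀ᵢ.
Stratum 1 (Low): n₁ = 134, n₀ = 283, n = 417; a·n₀/n = 71·283/417 = 48.1847; c·n₁/n = 117·134/417 = 37.5971
Stratum 2 (Middle): n₁ = 228, n₀ = 148, n = 376; a·n₀/n = 150·148/376 = 59.0426; c·n₁/n = 54·228/376 = 32.7447
Stratum 3 (High): n₁ = 312, n₀ = 226, n = 538; a·n₀/n = 158·226/538 = 66.3717; c·n₁/n = 47·312/538 = 27.2565
RR_MH = (48.1847 + 59.0426 + 66.3717) / (37.5971 + 32.7447 + 27.2565) = 173.5990 / 97.5983 = 1.77871

1.78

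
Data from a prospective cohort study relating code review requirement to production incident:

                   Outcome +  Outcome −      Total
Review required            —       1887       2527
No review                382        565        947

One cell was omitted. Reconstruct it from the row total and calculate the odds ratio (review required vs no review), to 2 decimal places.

The missing cell is in the exposed row: 2527 − 1887 = 640.
So a = 640, b = 1887, c = 382, d = 565.
OR = (a·d)/(b·c) = (640 × 565) / (1887 × 382) = 361600 / 720834 = 0.50164

0.50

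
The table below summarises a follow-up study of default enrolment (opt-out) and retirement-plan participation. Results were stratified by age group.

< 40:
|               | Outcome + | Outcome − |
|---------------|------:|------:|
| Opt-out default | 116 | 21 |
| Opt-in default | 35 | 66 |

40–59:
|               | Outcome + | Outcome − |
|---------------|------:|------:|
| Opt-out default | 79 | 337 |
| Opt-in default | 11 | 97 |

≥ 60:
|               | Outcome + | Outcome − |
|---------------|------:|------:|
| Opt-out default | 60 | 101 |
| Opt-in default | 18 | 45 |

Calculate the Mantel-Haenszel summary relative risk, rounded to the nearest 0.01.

1.97

RR_MH = Σ(aᵢ·n₀ᵢ/nᵢ) / Σ(cᵢ·n₁ᵢ/nᵢ), with n₁ᵢ = aᵢ+bᵢ (exposed), n₀ᵢ = cᵢ+dᵢ (unexposed), nᵢ = n₁ᵢ+n₀ᵢ.
Stratum 1 (< 40): n₁ = 137, n₀ = 101, n = 238; a·n₀/n = 116·101/238 = 49.2269; c·n₁/n = 35·137/238 = 20.1471
Stratum 2 (40–59): n₁ = 416, n₀ = 108, n = 524; a·n₀/n = 79·108/524 = 16.2824; c·n₁/n = 11·416/524 = 8.7328
Stratum 3 (≥ 60): n₁ = 161, n₀ = 63, n = 224; a·n₀/n = 60·63/224 = 16.8750; c·n₁/n = 18·161/224 = 12.9375
RR_MH = (49.2269 + 16.2824 + 16.8750) / (20.1471 + 8.7328 + 12.9375) = 82.3843 / 41.8174 = 1.97010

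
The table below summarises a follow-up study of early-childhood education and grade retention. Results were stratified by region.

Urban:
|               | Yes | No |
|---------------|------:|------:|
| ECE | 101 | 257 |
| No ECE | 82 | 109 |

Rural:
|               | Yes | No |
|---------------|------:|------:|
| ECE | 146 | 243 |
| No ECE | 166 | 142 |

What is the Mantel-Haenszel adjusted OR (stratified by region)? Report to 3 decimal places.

0.517

OR_MH = Σ(aᵢdᵢ/nᵢ) / Σ(bᵢcᵢ/nᵢ), where nᵢ is the stratum total.
Stratum 1 (Urban): n = 549; a·d/n = 101·109/549 = 20.0528; b·c/n = 257·82/549 = 38.3862
Stratum 2 (Rural): n = 697; a·d/n = 146·142/697 = 29.7446; b·c/n = 243·166/697 = 57.8737
OR_MH = (20.0528 + 29.7446) / (38.3862 + 57.8737) = 49.7974 / 96.2599 = 0.51732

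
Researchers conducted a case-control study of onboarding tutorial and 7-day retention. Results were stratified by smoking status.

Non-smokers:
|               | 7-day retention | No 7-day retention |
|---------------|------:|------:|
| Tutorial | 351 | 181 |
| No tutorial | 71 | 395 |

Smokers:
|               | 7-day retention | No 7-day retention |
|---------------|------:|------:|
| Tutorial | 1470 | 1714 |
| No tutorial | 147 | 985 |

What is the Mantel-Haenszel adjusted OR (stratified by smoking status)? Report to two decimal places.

6.66

OR_MH = Σ(aᵢdᵢ/nᵢ) / Σ(bᵢcᵢ/nᵢ), where nᵢ is the stratum total.
Stratum 1 (Non-smokers): n = 998; a·d/n = 351·395/998 = 138.9228; b·c/n = 181·71/998 = 12.8768
Stratum 2 (Smokers): n = 4316; a·d/n = 1470·985/4316 = 335.4842; b·c/n = 1714·147/4316 = 58.3777
OR_MH = (138.9228 + 335.4842) / (12.8768 + 58.3777) = 474.4071 / 71.2544 = 6.65793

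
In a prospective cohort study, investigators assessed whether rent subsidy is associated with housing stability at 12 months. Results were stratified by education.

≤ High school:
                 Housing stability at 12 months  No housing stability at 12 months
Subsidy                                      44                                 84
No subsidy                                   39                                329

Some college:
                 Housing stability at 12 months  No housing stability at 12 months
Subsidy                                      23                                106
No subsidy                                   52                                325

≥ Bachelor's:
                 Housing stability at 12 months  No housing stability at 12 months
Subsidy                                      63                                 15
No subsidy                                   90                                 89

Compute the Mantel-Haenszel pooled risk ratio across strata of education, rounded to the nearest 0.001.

1.850

RR_MH = Σ(aᵢ·n₀ᵢ/nᵢ) / Σ(cᵢ·n₁ᵢ/nᵢ), with n₁ᵢ = aᵢ+bᵢ (exposed), n₀ᵢ = cᵢ+dᵢ (unexposed), nᵢ = n₁ᵢ+n₀ᵢ.
Stratum 1 (≤ High school): n₁ = 128, n₀ = 368, n = 496; a·n₀/n = 44·368/496 = 32.6452; c·n₁/n = 39·128/496 = 10.0645
Stratum 2 (Some college): n₁ = 129, n₀ = 377, n = 506; a·n₀/n = 23·377/506 = 17.1364; c·n₁/n = 52·129/506 = 13.2569
Stratum 3 (≥ Bachelor's): n₁ = 78, n₀ = 179, n = 257; a·n₀/n = 63·179/257 = 43.8794; c·n₁/n = 90·78/257 = 27.3152
RR_MH = (32.6452 + 17.1364 + 43.8794) / (10.0645 + 13.2569 + 27.3152) = 93.6609 / 50.6366 = 1.84967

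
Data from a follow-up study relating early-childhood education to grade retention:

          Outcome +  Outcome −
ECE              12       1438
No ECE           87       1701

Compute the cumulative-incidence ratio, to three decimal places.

Cells: a = 12, b = 1438, c = 87, d = 1701.
Risk in exposed = 12/1450 = 0.00828; risk in unexposed = 87/1788 = 0.04866.
RR = 0.00828 / 0.04866 = 0.17008
The risk is 83% lower among the exposed than among the unexposed.

0.170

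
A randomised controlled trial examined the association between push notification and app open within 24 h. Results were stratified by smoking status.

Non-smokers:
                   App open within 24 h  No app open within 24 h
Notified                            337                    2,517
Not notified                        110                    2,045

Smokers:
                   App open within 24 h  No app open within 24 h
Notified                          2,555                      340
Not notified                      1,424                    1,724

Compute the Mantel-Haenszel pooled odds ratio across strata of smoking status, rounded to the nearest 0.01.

6.40

OR_MH = Σ(aᵢdᵢ/nᵢ) / Σ(bᵢcᵢ/nᵢ), where nᵢ is the stratum total.
Stratum 1 (Non-smokers): n = 5009; a·d/n = 337·2045/5009 = 137.5853; b·c/n = 2517·110/5009 = 55.2745
Stratum 2 (Smokers): n = 6043; a·d/n = 2555·1724/6043 = 728.9128; b·c/n = 340·1424/6043 = 80.1191
OR_MH = (137.5853 + 728.9128) / (55.2745 + 80.1191) = 866.4981 / 135.3937 = 6.39984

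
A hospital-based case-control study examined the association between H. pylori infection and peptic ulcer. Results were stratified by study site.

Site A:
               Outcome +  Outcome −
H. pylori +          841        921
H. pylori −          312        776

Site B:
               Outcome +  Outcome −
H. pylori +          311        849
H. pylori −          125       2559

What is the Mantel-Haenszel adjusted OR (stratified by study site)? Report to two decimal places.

3.39

OR_MH = Σ(aᵢdᵢ/nᵢ) / Σ(bᵢcᵢ/nᵢ), where nᵢ is the stratum total.
Stratum 1 (Site A): n = 2850; a·d/n = 841·776/2850 = 228.9881; b·c/n = 921·312/2850 = 100.8253
Stratum 2 (Site B): n = 3844; a·d/n = 311·2559/3844 = 207.0367; b·c/n = 849·125/3844 = 27.6080
OR_MH = (228.9881 + 207.0367) / (100.8253 + 27.6080) = 436.0248 / 128.4332 = 3.39495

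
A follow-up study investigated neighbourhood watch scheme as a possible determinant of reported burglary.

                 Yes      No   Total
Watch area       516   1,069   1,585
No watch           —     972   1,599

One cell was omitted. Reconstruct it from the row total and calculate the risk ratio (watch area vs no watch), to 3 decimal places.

0.830

The missing cell is in the unexposed row: 1599 − 972 = 627.
So a = 516, b = 1069, c = 627, d = 972.
RR = [a/(a+b)] / [c/(c+d)] = (516/1585) / (627/1599) = 0.32555/0.39212 = 0.83024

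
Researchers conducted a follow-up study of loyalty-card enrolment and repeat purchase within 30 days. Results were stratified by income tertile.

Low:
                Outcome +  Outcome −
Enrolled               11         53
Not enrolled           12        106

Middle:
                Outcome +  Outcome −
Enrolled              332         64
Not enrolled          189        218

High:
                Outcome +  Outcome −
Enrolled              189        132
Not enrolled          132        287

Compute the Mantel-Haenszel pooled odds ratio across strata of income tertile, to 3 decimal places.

OR_MH = Σ(aᵢdᵢ/nᵢ) / Σ(bᵢcᵢ/nᵢ), where nᵢ is the stratum total.
Stratum 1 (Low): n = 182; a·d/n = 11·106/182 = 6.4066; b·c/n = 53·12/182 = 3.4945
Stratum 2 (Middle): n = 803; a·d/n = 332·218/803 = 90.1320; b·c/n = 64·189/803 = 15.0635
Stratum 3 (High): n = 740; a·d/n = 189·287/740 = 73.3014; b·c/n = 132·132/740 = 23.5459
OR_MH = (6.4066 + 90.1320 + 73.3014) / (3.4945 + 15.0635 + 23.5459) = 169.8399 / 42.1040 = 4.03382

4.034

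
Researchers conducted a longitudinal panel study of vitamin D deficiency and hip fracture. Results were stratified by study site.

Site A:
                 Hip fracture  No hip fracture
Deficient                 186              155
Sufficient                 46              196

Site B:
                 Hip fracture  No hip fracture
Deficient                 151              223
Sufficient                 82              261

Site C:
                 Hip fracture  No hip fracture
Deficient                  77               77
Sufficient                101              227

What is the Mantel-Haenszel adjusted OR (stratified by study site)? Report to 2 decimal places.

OR_MH = Σ(aᵢdᵢ/nᵢ) / Σ(bᵢcᵢ/nᵢ), where nᵢ is the stratum total.
Stratum 1 (Site A): n = 583; a·d/n = 186·196/583 = 62.5317; b·c/n = 155·46/583 = 12.2298
Stratum 2 (Site B): n = 717; a·d/n = 151·261/717 = 54.9665; b·c/n = 223·82/717 = 25.5035
Stratum 3 (Site C): n = 482; a·d/n = 77·227/482 = 36.2635; b·c/n = 77·101/482 = 16.1349
OR_MH = (62.5317 + 54.9665 + 36.2635) / (12.2298 + 25.5035 + 16.1349) = 153.7617 / 53.8682 = 2.85441

2.85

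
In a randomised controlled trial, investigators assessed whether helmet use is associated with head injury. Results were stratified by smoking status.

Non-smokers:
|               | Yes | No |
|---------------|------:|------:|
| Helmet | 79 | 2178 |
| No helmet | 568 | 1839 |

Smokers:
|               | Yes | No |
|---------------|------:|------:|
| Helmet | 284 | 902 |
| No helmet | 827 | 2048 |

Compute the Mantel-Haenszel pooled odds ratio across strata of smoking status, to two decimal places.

0.39

OR_MH = Σ(aᵢdᵢ/nᵢ) / Σ(bᵢcᵢ/nᵢ), where nᵢ is the stratum total.
Stratum 1 (Non-smokers): n = 4664; a·d/n = 79·1839/4664 = 31.1494; b·c/n = 2178·568/4664 = 265.2453
Stratum 2 (Smokers): n = 4061; a·d/n = 284·2048/4061 = 143.2238; b·c/n = 902·827/4061 = 183.6873
OR_MH = (31.1494 + 143.2238) / (265.2453 + 183.6873) = 174.3733 / 448.9326 = 0.38842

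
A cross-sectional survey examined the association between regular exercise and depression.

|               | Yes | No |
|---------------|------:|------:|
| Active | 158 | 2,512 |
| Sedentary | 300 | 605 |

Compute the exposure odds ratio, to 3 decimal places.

0.127

Cells: a = 158, b = 2512, c = 300, d = 605.
OR = (a·d)/(b·c) = (158 × 605) / (2512 × 300) = 95590 / 753600 = 0.12684
Exposure is associated with lower odds of depression (OR = 0.13 < 1).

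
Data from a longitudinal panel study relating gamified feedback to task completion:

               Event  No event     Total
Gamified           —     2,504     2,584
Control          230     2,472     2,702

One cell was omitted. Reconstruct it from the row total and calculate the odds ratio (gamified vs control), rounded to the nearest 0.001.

The missing cell is in the exposed row: 2584 − 2504 = 80.
So a = 80, b = 2504, c = 230, d = 2472.
OR = (a·d)/(b·c) = (80 × 2472) / (2504 × 230) = 197760 / 575920 = 0.34338

0.343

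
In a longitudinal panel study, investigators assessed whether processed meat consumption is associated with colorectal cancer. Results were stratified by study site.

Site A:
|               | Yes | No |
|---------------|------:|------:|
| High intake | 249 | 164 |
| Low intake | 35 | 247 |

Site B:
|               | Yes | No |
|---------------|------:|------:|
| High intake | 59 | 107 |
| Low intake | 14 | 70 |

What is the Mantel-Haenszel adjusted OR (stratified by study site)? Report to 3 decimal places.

OR_MH = Σ(aᵢdᵢ/nᵢ) / Σ(bᵢcᵢ/nᵢ), where nᵢ is the stratum total.
Stratum 1 (Site A): n = 695; a·d/n = 249·247/695 = 88.4935; b·c/n = 164·35/695 = 8.2590
Stratum 2 (Site B): n = 250; a·d/n = 59·70/250 = 16.5200; b·c/n = 107·14/250 = 5.9920
OR_MH = (88.4935 + 16.5200) / (8.2590 + 5.9920) = 105.0135 / 14.2510 = 7.36886

7.369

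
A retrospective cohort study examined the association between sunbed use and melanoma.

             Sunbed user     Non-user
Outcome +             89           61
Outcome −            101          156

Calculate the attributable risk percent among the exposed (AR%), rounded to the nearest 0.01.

Reading the table with exposure as columns: a = 89 (Sunbed user, case), b = 101 (Sunbed user, non-case), c = 61 (Non-user, case), d = 156.
Risk in exposed = 89/190 = 0.46842; risk in unexposed = 61/217 = 0.28111.
RR = 0.46842/0.28111 = 1.66635
AR% = (RR − 1)/RR × 100 = (1.66635 − 1)/1.66635 × 100 = 39.9886%

39.99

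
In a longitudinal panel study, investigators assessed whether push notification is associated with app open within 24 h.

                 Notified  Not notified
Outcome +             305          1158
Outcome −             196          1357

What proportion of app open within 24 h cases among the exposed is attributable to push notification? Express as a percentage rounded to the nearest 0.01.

24.37

Reading the table with exposure as columns: a = 305 (Notified, case), b = 196 (Notified, non-case), c = 1158 (Not notified, case), d = 1357.
Risk in exposed = 305/501 = 0.60878; risk in unexposed = 1158/2515 = 0.46044.
RR = 0.60878/0.46044 = 1.32218
AR% = (RR − 1)/RR × 100 = (1.32218 − 1)/1.32218 × 100 = 24.3675%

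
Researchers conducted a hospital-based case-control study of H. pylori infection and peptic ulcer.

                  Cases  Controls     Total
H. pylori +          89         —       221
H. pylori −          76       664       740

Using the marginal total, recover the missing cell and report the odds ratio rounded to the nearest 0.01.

The missing cell is in the exposed row: 221 − 89 = 132.
So a = 89, b = 132, c = 76, d = 664.
OR = (a·d)/(b·c) = (89 × 664) / (132 × 76) = 59096 / 10032 = 5.89075

5.89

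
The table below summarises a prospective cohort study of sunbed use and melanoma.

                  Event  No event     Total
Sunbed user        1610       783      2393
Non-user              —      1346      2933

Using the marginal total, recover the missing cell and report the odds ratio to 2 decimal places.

1.74

The missing cell is in the unexposed row: 2933 − 1346 = 1587.
So a = 1610, b = 783, c = 1587, d = 1346.
OR = (a·d)/(b·c) = (1610 × 1346) / (783 × 1587) = 2167060 / 1242621 = 1.74394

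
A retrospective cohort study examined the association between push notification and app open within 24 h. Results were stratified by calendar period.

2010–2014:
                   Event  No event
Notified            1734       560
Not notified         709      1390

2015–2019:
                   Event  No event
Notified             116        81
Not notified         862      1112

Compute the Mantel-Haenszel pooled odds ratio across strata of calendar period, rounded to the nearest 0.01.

OR_MH = Σ(aᵢdᵢ/nᵢ) / Σ(bᵢcᵢ/nᵢ), where nᵢ is the stratum total.
Stratum 1 (2010–2014): n = 4393; a·d/n = 1734·1390/4393 = 548.6592; b·c/n = 560·709/4393 = 90.3802
Stratum 2 (2015–2019): n = 2171; a·d/n = 116·1112/2171 = 59.4159; b·c/n = 81·862/2171 = 32.1612
OR_MH = (548.6592 + 59.4159) / (90.3802 + 32.1612) = 608.0752 / 122.5414 = 4.96220

4.96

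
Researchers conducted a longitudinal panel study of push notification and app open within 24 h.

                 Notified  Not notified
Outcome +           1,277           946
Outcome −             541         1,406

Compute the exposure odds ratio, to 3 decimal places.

Reading the table with exposure as columns: a = 1277 (Notified, case), b = 541 (Notified, non-case), c = 946 (Not notified, case), d = 1406.
OR = (a·d)/(b·c) = (1277 × 1406) / (541 × 946) = 1795462 / 511786 = 3.50823
The odds of app open within 24 h are about 3.51 times as high in the notified group.

3.508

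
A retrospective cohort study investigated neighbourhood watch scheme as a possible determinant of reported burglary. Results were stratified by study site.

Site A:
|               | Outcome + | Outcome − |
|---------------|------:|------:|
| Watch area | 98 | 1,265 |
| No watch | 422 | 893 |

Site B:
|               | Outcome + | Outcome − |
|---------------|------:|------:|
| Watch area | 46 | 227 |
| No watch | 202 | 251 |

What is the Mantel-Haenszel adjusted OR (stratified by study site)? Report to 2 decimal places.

0.19

OR_MH = Σ(aᵢdᵢ/nᵢ) / Σ(bᵢcᵢ/nᵢ), where nᵢ is the stratum total.
Stratum 1 (Site A): n = 2678; a·d/n = 98·893/2678 = 32.6789; b·c/n = 1265·422/2678 = 199.3391
Stratum 2 (Site B): n = 726; a·d/n = 46·251/726 = 15.9036; b·c/n = 227·202/726 = 63.1598
OR_MH = (32.6789 + 15.9036) / (199.3391 + 63.1598) = 48.5824 / 262.4988 = 0.18508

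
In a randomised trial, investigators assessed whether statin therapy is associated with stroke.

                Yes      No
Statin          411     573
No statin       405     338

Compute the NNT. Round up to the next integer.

Risk in treated group = 411/984 = 0.41768; risk in control = 405/743 = 0.54509.
Absolute risk reduction = 0.54509 − 0.41768 = 0.12740
NNT = 1 / ARR = 1 / 0.12740 = 7.849 → round up → 8

8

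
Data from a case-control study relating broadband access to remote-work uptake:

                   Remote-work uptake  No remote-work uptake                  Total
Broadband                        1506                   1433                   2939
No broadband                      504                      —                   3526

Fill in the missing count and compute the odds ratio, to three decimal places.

6.301

The missing cell is in the unexposed row: 3526 − 504 = 3022.
So a = 1506, b = 1433, c = 504, d = 3022.
OR = (a·d)/(b·c) = (1506 × 3022) / (1433 × 504) = 4551132 / 722232 = 6.30148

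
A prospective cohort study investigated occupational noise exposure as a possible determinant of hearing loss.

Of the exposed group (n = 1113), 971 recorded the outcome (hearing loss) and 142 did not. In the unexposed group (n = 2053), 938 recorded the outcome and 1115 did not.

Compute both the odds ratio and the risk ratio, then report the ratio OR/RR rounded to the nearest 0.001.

4.257

From the description: a = 971, b = 142, c = 938, d = 1115.
OR = (971·1115)/(142·938) = 1082665/133196 = 8.12836
Risk in exposed = 971/1113 = 0.87242; risk in unexposed = 938/2053 = 0.45689; RR = 1.90946
OR/RR = 8.12836 / 1.90946 = 4.25689
The outcome is not rare, so the OR lies further from 1 than the RR.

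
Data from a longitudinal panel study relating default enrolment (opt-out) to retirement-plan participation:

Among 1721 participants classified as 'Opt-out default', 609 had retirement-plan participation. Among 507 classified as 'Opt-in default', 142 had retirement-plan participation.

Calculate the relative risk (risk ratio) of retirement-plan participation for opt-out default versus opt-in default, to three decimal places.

1.263

From the description: a = 609, b = 1112, c = 142, d = 365.
Risk in exposed = 609/1721 = 0.35386; risk in unexposed = 142/507 = 0.28008.
RR = 0.35386 / 0.28008 = 1.26344
The risk among the exposed is 1.26 times that among the unexposed.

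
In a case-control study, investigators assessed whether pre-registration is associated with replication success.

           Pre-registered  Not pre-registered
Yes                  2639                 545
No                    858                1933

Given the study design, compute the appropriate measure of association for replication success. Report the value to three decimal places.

10.909

Reading the table with exposure as columns: a = 2639 (Pre-registered, case), b = 858 (Pre-registered, non-case), c = 545 (Not pre-registered, case), d = 1933.
This is a case-control study: participants were sampled on outcome status, so risks in the source population cannot be estimated directly — relative risk is not valid here. The odds ratio is the appropriate measure.
OR = (a·d)/(b·c) = (2639 × 1933) / (858 × 545) = 5101187 / 467610 = 10.90906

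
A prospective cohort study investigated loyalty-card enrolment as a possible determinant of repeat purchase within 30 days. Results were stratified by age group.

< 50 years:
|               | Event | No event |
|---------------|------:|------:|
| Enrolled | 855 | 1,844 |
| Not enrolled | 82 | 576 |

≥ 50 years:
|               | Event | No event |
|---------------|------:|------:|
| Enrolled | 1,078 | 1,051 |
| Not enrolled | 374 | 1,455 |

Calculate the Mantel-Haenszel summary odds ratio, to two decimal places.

3.76

OR_MH = Σ(aᵢdᵢ/nᵢ) / Σ(bᵢcᵢ/nᵢ), where nᵢ is the stratum total.
Stratum 1 (< 50 years): n = 3357; a·d/n = 855·576/3357 = 146.7024; b·c/n = 1844·82/3357 = 45.0426
Stratum 2 (≥ 50 years): n = 3958; a·d/n = 1078·1455/3958 = 396.2835; b·c/n = 1051·374/3958 = 99.3113
OR_MH = (146.7024 + 396.2835) / (45.0426 + 99.3113) = 542.9859 / 144.3539 = 3.76149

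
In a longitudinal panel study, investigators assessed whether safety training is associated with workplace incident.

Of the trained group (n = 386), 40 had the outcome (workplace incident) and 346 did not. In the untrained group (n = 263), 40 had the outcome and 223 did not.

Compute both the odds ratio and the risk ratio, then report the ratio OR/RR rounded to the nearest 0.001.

From the description: a = 40, b = 346, c = 40, d = 223.
OR = (40·223)/(346·40) = 8920/13840 = 0.64451
Risk in exposed = 40/386 = 0.10363; risk in unexposed = 40/263 = 0.15209; RR = 0.68135
OR/RR = 0.64451 / 0.68135 = 0.94593
The outcome is not rare, so the OR lies further from 1 than the RR.

0.946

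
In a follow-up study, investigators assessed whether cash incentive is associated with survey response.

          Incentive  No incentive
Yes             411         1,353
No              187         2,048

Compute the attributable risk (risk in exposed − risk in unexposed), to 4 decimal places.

Reading the table with exposure as columns: a = 411 (Incentive, case), b = 187 (Incentive, non-case), c = 1353 (No incentive, case), d = 2048.
Risk in exposed = 411/598 = 0.687291; risk in unexposed = 1353/3401 = 0.397824.
Risk difference = 0.687291 − 0.397824 = 0.289467

0.2895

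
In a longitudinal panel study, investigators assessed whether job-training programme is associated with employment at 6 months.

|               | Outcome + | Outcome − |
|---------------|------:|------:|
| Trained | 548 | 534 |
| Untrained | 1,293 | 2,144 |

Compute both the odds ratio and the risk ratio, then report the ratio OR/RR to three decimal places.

1.264

Cells: a = 548, b = 534, c = 1293, d = 2144.
OR = (548·2144)/(534·1293) = 1174912/690462 = 1.70163
Risk in exposed = 548/1082 = 0.50647; risk in unexposed = 1293/3437 = 0.37620; RR = 1.34628
OR/RR = 1.70163 / 1.34628 = 1.26395
The outcome is not rare, so the OR lies further from 1 than the RR.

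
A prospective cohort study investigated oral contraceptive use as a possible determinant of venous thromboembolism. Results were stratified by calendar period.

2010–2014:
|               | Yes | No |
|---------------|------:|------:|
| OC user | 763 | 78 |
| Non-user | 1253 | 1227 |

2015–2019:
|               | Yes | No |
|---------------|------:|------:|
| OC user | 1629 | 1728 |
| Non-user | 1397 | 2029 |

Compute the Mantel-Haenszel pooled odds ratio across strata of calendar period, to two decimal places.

OR_MH = Σ(aᵢdᵢ/nᵢ) / Σ(bᵢcᵢ/nᵢ), where nᵢ is the stratum total.
Stratum 1 (2010–2014): n = 3321; a·d/n = 763·1227/3321 = 281.9033; b·c/n = 78·1253/3321 = 29.4291
Stratum 2 (2015–2019): n = 6783; a·d/n = 1629·2029/6783 = 487.2831; b·c/n = 1728·1397/6783 = 355.8921
OR_MH = (281.9033 + 487.2831) / (29.4291 + 355.8921) = 769.1864 / 385.3212 = 1.99622

2.00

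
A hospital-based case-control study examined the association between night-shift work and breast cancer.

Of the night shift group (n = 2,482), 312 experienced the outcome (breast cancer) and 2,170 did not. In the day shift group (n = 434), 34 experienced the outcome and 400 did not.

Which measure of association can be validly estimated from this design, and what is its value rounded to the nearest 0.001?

1.692

From the description: a = 312, b = 2170, c = 34, d = 400.
This is a hospital-based case-control study: participants were sampled on outcome status, so risks in the source population cannot be estimated directly — relative risk is not valid here. The odds ratio is the appropriate measure.
OR = (a·d)/(b·c) = (312 × 400) / (2170 × 34) = 124800 / 73780 = 1.69152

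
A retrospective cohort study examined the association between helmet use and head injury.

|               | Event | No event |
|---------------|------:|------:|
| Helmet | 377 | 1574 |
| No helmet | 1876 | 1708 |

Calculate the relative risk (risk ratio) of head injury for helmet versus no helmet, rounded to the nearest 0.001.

Cells: a = 377, b = 1574, c = 1876, d = 1708.
Risk in exposed = 377/1951 = 0.19323; risk in unexposed = 1876/3584 = 0.52344.
RR = 0.19323 / 0.52344 = 0.36916
The risk is 63% lower among the exposed than among the unexposed.

0.369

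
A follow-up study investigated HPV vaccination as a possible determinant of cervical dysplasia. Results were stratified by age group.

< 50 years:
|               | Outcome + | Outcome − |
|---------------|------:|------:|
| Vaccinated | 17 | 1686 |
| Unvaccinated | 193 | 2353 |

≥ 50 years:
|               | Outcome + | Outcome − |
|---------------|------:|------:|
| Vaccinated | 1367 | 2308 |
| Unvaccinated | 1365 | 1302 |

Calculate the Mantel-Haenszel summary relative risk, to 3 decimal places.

RR_MH = Σ(aᵢ·n₀ᵢ/nᵢ) / Σ(cᵢ·n₁ᵢ/nᵢ), with n₁ᵢ = aᵢ+bᵢ (exposed), n₀ᵢ = cᵢ+dᵢ (unexposed), nᵢ = n₁ᵢ+n₀ᵢ.
Stratum 1 (< 50 years): n₁ = 1703, n₀ = 2546, n = 4249; a·n₀/n = 17·2546/4249 = 10.1864; c·n₁/n = 193·1703/4249 = 77.3544
Stratum 2 (≥ 50 years): n₁ = 3675, n₀ = 2667, n = 6342; a·n₀/n = 1367·2667/6342 = 574.8642; c·n₁/n = 1365·3675/6342 = 790.9768
RR_MH = (10.1864 + 574.8642) / (77.3544 + 790.9768) = 585.0506 / 868.3313 = 0.67376

0.674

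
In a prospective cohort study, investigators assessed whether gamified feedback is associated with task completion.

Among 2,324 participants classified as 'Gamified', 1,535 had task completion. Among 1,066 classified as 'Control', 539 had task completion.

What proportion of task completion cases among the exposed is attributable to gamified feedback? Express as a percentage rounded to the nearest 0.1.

23.4

From the description: a = 1535, b = 789, c = 539, d = 527.
Risk in exposed = 1535/2324 = 0.66050; risk in unexposed = 539/1066 = 0.50563.
RR = 0.66050/0.50563 = 1.30629
AR% = (RR − 1)/RR × 100 = (1.30629 − 1)/1.30629 × 100 = 23.4475%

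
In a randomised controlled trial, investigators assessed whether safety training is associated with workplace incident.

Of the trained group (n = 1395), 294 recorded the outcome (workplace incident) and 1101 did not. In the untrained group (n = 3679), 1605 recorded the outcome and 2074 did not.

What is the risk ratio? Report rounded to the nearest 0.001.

From the description: a = 294, b = 1101, c = 1605, d = 2074.
Risk in exposed = 294/1395 = 0.21075; risk in unexposed = 1605/3679 = 0.43626.
RR = 0.21075 / 0.43626 = 0.48309
The risk is 52% lower among the exposed than among the unexposed.

0.483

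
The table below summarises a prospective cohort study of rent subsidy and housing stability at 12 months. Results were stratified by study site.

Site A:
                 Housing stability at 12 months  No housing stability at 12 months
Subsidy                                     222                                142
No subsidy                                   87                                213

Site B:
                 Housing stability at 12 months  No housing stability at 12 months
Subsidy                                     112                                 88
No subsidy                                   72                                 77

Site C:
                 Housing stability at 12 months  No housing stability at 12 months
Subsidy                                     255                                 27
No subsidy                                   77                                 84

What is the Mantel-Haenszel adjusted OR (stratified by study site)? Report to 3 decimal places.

OR_MH = Σ(aᵢdᵢ/nᵢ) / Σ(bᵢcᵢ/nᵢ), where nᵢ is the stratum total.
Stratum 1 (Site A): n = 664; a·d/n = 222·213/664 = 71.2139; b·c/n = 142·87/664 = 18.6054
Stratum 2 (Site B): n = 349; a·d/n = 112·77/349 = 24.7106; b·c/n = 88·72/349 = 18.1547
Stratum 3 (Site C): n = 443; a·d/n = 255·84/443 = 48.3521; b·c/n = 27·77/443 = 4.6930
OR_MH = (71.2139 + 24.7106 + 48.3521) / (18.6054 + 18.1547 + 4.6930) = 144.2766 / 41.4532 = 3.48047

3.480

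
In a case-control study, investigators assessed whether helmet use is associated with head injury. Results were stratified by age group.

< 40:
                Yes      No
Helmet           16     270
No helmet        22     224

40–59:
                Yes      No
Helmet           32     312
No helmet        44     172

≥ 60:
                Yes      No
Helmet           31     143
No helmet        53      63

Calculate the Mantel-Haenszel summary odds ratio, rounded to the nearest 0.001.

0.377

OR_MH = Σ(aᵢdᵢ/nᵢ) / Σ(bᵢcᵢ/nᵢ), where nᵢ is the stratum total.
Stratum 1 (< 40): n = 532; a·d/n = 16·224/532 = 6.7368; b·c/n = 270·22/532 = 11.1654
Stratum 2 (40–59): n = 560; a·d/n = 32·172/560 = 9.8286; b·c/n = 312·44/560 = 24.5143
Stratum 3 (≥ 60): n = 290; a·d/n = 31·63/290 = 6.7345; b·c/n = 143·53/290 = 26.1345
OR_MH = (6.7368 + 9.8286 + 6.7345) / (11.1654 + 24.5143 + 26.1345) = 23.2999 / 61.8142 = 0.37693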